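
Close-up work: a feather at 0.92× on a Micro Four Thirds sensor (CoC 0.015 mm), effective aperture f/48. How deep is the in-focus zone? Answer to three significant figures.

At magnification m, DoF ≈ 2·N_eff·c/m² = 2 × 48 × 0.015 / 0.92² = 1.44 / 0.8464 ≈ 1.7 mm.

1.70 mm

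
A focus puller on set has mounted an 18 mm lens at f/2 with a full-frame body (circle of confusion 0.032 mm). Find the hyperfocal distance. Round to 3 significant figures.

Hyperfocal distance H = f²/(N·c) + f = 18²/(2 × 0.032) + 18 = 324/0.064 + 18 ≈ 5080.5 mm ≈ 5.08 m.

5.08 m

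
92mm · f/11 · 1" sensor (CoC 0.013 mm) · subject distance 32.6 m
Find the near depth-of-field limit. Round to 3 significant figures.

Hyperfocal distance H = f²/(N·c) + f = 92²/(11 × 0.013) + 92 = 8464/0.143 + 92 ≈ 59280.8 mm ≈ 59.28 m.
Near limit Dn = s·(H − f)/(H + s − 2f) = 32600 × (59280.8 − 92) / (59280.8 + 32600 − 2 × 92) = 32600 × 59188.8 / 91696.8 ≈ 21043 mm ≈ 21.0 m.

21.0 m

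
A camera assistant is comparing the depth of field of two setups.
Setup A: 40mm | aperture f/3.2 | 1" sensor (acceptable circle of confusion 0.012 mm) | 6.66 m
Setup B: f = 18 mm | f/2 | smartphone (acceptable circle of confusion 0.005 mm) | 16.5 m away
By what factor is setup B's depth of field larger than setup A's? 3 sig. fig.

Setup A: H = 40²/(3.2×0.012) + 40 ≈ 41706.7 mm; DoF = Df − Dn = 7918.0 − 5746.9 ≈ 2171.1 mm.
Setup B: H = 18²/(2×0.005) + 18 ≈ 32418.0 mm; DoF = Df − Dn = 33585 − 10937 ≈ 22648 mm.
Ratio = 22648 / 2171.1 ≈ 10.4.

10.4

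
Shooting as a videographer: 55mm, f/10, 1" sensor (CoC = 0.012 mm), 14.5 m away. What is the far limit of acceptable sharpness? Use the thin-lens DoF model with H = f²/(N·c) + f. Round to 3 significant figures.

34.0 m

Hyperfocal distance H = f²/(N·c) + f = 55²/(10 × 0.012) + 55 = 3025/0.12 + 55 ≈ 25263.3 mm ≈ 25.26 m.
Far limit Df = s·(H − f)/(H − s) = 14500 × (25263.3 − 55) / (25263.3 − 14500) = 14500 × 25208.3 / 10763.3 ≈ 33960 mm ≈ 34.0 m.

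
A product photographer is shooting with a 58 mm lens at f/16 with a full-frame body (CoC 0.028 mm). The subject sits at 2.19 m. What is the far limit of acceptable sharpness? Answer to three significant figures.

3.06 m

Hyperfocal distance H = f²/(N·c) + f = 58²/(16 × 0.028) + 58 = 3364/0.448 + 58 ≈ 7566.9 mm ≈ 7.567 m.
Far limit Df = s·(H − f)/(H − s) = 2190 × (7566.9 − 58) / (7566.9 − 2190) = 2190 × 7508.9 / 5376.9 ≈ 3058.4 mm ≈ 3.06 m.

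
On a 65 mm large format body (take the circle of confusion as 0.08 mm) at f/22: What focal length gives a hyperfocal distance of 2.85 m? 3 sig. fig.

69.9 mm

From H = f²/(N·c) + f, with f ≪ H: f ≈ √(H·N·c) = √(2850 × 22 × 0.08) = √5016.0 ≈ 70.82 mm.
Exact: f² + N·c·f − N·c·H = 0 ⇒ f = (−N·c + √((N·c)² + 4·N·c·H))/2 = (−1.76 + √20067)/2 ≈ 69.949 mm ≈ 69.9 mm.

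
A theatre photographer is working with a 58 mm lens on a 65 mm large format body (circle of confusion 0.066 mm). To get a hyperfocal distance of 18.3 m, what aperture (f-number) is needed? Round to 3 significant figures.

f/2.79

Rearrange H = f²/(N·c) + f for N: N = f² / ((H − f)·c).
N = 58² / ((18300 − 58) × 0.066) = 3364 / 1204 ≈ 2.79.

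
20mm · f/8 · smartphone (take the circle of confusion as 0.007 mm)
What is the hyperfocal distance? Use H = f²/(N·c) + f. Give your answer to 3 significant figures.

7.16 m

Hyperfocal distance H = f²/(N·c) + f = 20²/(8 × 0.007) + 20 = 400/0.056 + 20 ≈ 7162.9 mm ≈ 7.16 m.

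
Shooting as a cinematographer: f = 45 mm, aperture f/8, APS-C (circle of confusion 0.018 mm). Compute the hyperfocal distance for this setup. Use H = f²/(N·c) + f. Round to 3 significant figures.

Hyperfocal distance H = f²/(N·c) + f = 45²/(8 × 0.018) + 45 = 2025/0.144 + 45 ≈ 14107.5 mm ≈ 14.1 m.

14.1 m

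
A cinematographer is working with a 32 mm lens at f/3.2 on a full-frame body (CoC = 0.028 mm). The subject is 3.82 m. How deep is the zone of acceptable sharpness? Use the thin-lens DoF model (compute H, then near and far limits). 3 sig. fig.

2.84 m

Hyperfocal distance H = f²/(N·c) + f = 32²/(3.2 × 0.028) + 32 = 1024/0.0896 + 32 ≈ 11460.6 mm ≈ 11.46 m.
Near limit Dn = s·(H − f)/(H + s − 2f) = 3820 × (11460.6 − 32) / (11460.6 + 3820 − 2 × 32) = 3820 × 11428.6 / 15216.6 ≈ 2869.1 mm.
Far limit Df = s·(H − f)/(H − s) = 3820 × (11460.6 − 32) / (11460.6 − 3820) = 3820 × 11428.6 / 7640.6 ≈ 5713.9 mm.
Depth of field = Df − Dn = 5713.9 − 2869.1 ≈ 2844.8 mm ≈ 2.84 m.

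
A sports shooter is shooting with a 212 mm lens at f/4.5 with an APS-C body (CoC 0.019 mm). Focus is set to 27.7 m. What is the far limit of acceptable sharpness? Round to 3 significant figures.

Hyperfocal distance H = f²/(N·c) + f = 212²/(4.5 × 0.019) + 212 = 44944/0.0855 + 212 ≈ 525872.8 mm ≈ 525.9 m.
Far limit Df = s·(H − f)/(H − s) = 27700 × (525872.8 − 212) / (525872.8 − 27700) = 27700 × 525660.8 / 498172.8 ≈ 29228 mm ≈ 29.2 m.

29.2 m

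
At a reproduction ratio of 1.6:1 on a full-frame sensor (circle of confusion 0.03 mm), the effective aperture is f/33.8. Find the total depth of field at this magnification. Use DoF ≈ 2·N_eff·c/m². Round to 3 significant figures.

At magnification m, DoF ≈ 2·N_eff·c/m² = 2 × 33.8 × 0.03 / 1.6² = 2.028 / 2.56 ≈ 0.792 mm.

0.792 mm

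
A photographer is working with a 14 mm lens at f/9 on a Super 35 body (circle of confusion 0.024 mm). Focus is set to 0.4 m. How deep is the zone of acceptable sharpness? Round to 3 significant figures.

415 mm

Hyperfocal distance H = f²/(N·c) + f = 14²/(9 × 0.024) + 14 = 196/0.216 + 14 ≈ 921.4 mm ≈ 0.921 m.
Near limit Dn = s·(H − f)/(H + s − 2f) = 400 × (921.4 − 14) / (921.4 + 400 − 2 × 14) = 400 × 907.4 / 1293.4 ≈ 280.63 mm.
Far limit Df = s·(H − f)/(H − s) = 400 × (921.4 − 14) / (921.4 − 400) = 400 × 907.4 / 521.4 ≈ 696.12 mm.
Depth of field = Df − Dn = 696.12 − 280.63 ≈ 415.49 mm.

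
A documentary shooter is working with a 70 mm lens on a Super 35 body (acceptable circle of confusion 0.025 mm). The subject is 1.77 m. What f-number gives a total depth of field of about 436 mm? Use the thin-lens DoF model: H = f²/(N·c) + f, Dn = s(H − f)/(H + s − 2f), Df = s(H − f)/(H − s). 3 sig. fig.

f/14

Write h = H − f = f²/(N·c). The thin-lens limits are Dn = s·h/(h + (s−f)) and Df = s·h/(h − (s−f)), so DoF = Df − Dn = 2·s·(s−f)·h / (h² − (s−f)²).
That is a quadratic in h: DoF·h² − 2·s·(s−f)·h − DoF·(s−f)² = 0 ⇒ h = (s−f)·(s + √(s² + DoF²)) / DoF = 1700 × (1770 + √(1770² + 436²)) / 436 = 1700 × (1770 + 1822.91) / 436 ≈ 14009 mm.
Then N = f²/(c·h) = 70² / (0.025 × 14009) = 4900 / 350.23 ≈ 14.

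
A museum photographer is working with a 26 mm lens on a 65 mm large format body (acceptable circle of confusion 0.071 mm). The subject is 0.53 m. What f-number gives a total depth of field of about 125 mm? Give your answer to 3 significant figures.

Write h = H − f = f²/(N·c). The thin-lens limits are Dn = s·h/(h + (s−f)) and Df = s·h/(h − (s−f)), so DoF = Df − Dn = 2·s·(s−f)·h / (h² − (s−f)²).
That is a quadratic in h: DoF·h² − 2·s·(s−f)·h − DoF·(s−f)² = 0 ⇒ h = (s−f)·(s + √(s² + DoF²)) / DoF = 504 × (530 + √(530² + 125²)) / 125 = 504 × (530 + 544.541) / 125 ≈ 4332.5 mm.
Then N = f²/(c·h) = 26² / (0.071 × 4332.5) = 676 / 307.61 ≈ 2.20.

f/2.20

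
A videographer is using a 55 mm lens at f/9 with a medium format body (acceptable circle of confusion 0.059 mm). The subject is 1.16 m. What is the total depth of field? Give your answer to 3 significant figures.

Hyperfocal distance H = f²/(N·c) + f = 55²/(9 × 0.059) + 55 = 3025/0.531 + 55 ≈ 5751.8 mm ≈ 5.752 m.
Near limit Dn = s·(H − f)/(H + s − 2f) = 1160 × (5751.8 − 55) / (5751.8 + 1160 − 2 × 55) = 1160 × 5696.8 / 6801.8 ≈ 971.55 mm.
Far limit Df = s·(H − f)/(H − s) = 1160 × (5751.8 − 55) / (5751.8 − 1160) = 1160 × 5696.8 / 4591.8 ≈ 1439.15 mm.
Depth of field = Df − Dn = 1439.15 − 971.55 ≈ 467.60 mm.

468 mm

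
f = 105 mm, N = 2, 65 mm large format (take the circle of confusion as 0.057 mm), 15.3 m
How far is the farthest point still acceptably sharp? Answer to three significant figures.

18.2 m

Hyperfocal distance H = f²/(N·c) + f = 105²/(2 × 0.057) + 105 = 11025/0.114 + 105 ≈ 96815.5 mm ≈ 96.82 m.
Far limit Df = s·(H − f)/(H − s) = 15300 × (96815.5 − 105) / (96815.5 − 15300) = 15300 × 96710.5 / 81515.5 ≈ 18152 mm ≈ 18.2 m.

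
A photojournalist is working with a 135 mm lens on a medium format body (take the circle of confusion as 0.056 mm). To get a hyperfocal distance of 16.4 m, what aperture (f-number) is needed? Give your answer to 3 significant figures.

Rearrange H = f²/(N·c) + f for N: N = f² / ((H − f)·c).
N = 135² / ((16400 − 135) × 0.056) = 18225 / 910.8 ≈ 20.

f/20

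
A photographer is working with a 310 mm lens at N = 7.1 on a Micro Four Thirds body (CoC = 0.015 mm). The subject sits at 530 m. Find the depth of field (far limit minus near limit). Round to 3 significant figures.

Hyperfocal distance H = f²/(N·c) + f = 310²/(7.1 × 0.015) + 310 = 96100/0.1065 + 310 ≈ 902657.4 mm ≈ 902.7 m.
Near limit Dn = s·(H − f)/(H + s − 2f) = 530000 × (902657.4 − 310) / (902657.4 + 530000 − 2 × 310) = 530000 × 902347.4 / 1432037.4 ≈ 333961 mm.
Far limit Df = s·(H − f)/(H − s) = 530000 × (902657.4 − 310) / (902657.4 − 530000) = 530000 × 902347.4 / 372657.4 ≈ 1283335 mm.
Depth of field = Df − Dn = 1283335 − 333961 ≈ 949374 mm ≈ 949 m.

949 m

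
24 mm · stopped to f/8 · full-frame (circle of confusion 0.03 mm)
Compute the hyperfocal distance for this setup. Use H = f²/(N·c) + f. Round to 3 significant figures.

Hyperfocal distance H = f²/(N·c) + f = 24²/(8 × 0.03) + 24 = 576/0.24 + 24 ≈ 2424.0 mm ≈ 2.42 m.

2.42 m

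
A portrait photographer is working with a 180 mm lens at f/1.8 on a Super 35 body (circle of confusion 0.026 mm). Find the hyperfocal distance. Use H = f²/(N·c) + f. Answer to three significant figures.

692 m

Hyperfocal distance H = f²/(N·c) + f = 180²/(1.8 × 0.026) + 180 = 32400/0.0468 + 180 ≈ 692487.7 mm ≈ 692 m.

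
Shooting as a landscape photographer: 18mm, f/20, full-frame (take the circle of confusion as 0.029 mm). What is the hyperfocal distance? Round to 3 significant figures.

Hyperfocal distance H = f²/(N·c) + f = 18²/(20 × 0.029) + 18 = 324/0.58 + 18 ≈ 576.6 mm ≈ 0.577 m.

0.577 m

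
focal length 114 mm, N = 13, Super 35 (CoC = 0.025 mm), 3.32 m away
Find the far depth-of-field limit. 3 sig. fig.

Hyperfocal distance H = f²/(N·c) + f = 114²/(13 × 0.025) + 114 = 12996/0.325 + 114 ≈ 40101.7 mm ≈ 40.10 m.
Far limit Df = s·(H − f)/(H − s) = 3320 × (40101.7 − 114) / (40101.7 − 3320) = 3320 × 39987.7 / 36781.7 ≈ 3609.4 mm ≈ 3.61 m.

3.61 m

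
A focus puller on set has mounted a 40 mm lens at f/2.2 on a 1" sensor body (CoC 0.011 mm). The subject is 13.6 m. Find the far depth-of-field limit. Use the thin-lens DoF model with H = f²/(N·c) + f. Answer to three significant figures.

Hyperfocal distance H = f²/(N·c) + f = 40²/(2.2 × 0.011) + 40 = 1600/0.0242 + 40 ≈ 66155.7 mm ≈ 66.16 m.
Far limit Df = s·(H − f)/(H − s) = 13600 × (66155.7 − 40) / (66155.7 − 13600) = 13600 × 66115.7 / 52555.7 ≈ 17109 mm ≈ 17.1 m.

17.1 m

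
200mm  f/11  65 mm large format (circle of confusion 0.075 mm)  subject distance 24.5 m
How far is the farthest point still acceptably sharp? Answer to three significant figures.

49.1 m

Hyperfocal distance H = f²/(N·c) + f = 200²/(11 × 0.075) + 200 = 40000/0.825 + 200 ≈ 48684.8 mm ≈ 48.68 m.
Far limit Df = s·(H − f)/(H − s) = 24500 × (48684.8 − 200) / (48684.8 − 24500) = 24500 × 48484.8 / 24184.8 ≈ 49117 mm ≈ 49.1 m.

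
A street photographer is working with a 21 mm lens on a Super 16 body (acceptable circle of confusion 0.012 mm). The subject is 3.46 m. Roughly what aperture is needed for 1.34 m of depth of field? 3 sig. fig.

f/2.00

Write h = H − f = f²/(N·c). The thin-lens limits are Dn = s·h/(h + (s−f)) and Df = s·h/(h − (s−f)), so DoF = Df − Dn = 2·s·(s−f)·h / (h² − (s−f)²).
That is a quadratic in h: DoF·h² − 2·s·(s−f)·h − DoF·(s−f)² = 0 ⇒ h = (s−f)·(s + √(s² + DoF²)) / DoF = 3439 × (3460 + √(3460² + 1340²)) / 1340 = 3439 × (3460 + 3710.42) / 1340 ≈ 18402 mm.
Then N = f²/(c·h) = 21² / (0.012 × 18402) = 441 / 220.83 ≈ 2.00.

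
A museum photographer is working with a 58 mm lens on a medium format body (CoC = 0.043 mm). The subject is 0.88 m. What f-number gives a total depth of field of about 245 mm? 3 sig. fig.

Write h = H − f = f²/(N·c). The thin-lens limits are Dn = s·h/(h + (s−f)) and Df = s·h/(h − (s−f)), so DoF = Df − Dn = 2·s·(s−f)·h / (h² − (s−f)²).
That is a quadratic in h: DoF·h² − 2·s·(s−f)·h − DoF·(s−f)² = 0 ⇒ h = (s−f)·(s + √(s² + DoF²)) / DoF = 822 × (880 + √(880² + 245²)) / 245 = 822 × (880 + 913.469) / 245 ≈ 6017.3 mm.
Then N = f²/(c·h) = 58² / (0.043 × 6017.3) = 3364 / 258.74 ≈ 13.

f/13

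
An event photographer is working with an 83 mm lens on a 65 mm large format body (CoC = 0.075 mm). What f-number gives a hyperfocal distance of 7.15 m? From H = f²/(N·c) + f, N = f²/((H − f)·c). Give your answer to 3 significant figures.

f/13

Rearrange H = f²/(N·c) + f for N: N = f² / ((H − f)·c).
N = 83² / ((7150 − 83) × 0.075) = 6889 / 530.0 ≈ 13.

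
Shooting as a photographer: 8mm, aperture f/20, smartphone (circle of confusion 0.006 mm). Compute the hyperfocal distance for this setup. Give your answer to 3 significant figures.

0.541 m

Hyperfocal distance H = f²/(N·c) + f = 8²/(20 × 0.006) + 8 = 64/0.12 + 8 ≈ 541.3 mm ≈ 0.541 m.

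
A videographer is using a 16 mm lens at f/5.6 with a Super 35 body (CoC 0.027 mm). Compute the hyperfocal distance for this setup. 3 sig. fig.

Hyperfocal distance H = f²/(N·c) + f = 16²/(5.6 × 0.027) + 16 = 256/0.1512 + 16 ≈ 1709.1 mm ≈ 1.71 m.

1.71 m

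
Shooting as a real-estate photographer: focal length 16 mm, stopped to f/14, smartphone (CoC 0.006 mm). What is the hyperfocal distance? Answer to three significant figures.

3.06 m

Hyperfocal distance H = f²/(N·c) + f = 16²/(14 × 0.006) + 16 = 256/0.084 + 16 ≈ 3063.6 mm ≈ 3.06 m.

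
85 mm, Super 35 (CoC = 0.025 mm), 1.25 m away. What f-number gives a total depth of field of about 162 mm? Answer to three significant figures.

Write h = H − f = f²/(N·c). The thin-lens limits are Dn = s·h/(h + (s−f)) and Df = s·h/(h − (s−f)), so DoF = Df − Dn = 2·s·(s−f)·h / (h² − (s−f)²).
That is a quadratic in h: DoF·h² − 2·s·(s−f)·h − DoF·(s−f)² = 0 ⇒ h = (s−f)·(s + √(s² + DoF²)) / DoF = 1165 × (1250 + √(1250² + 162²)) / 162 = 1165 × (1250 + 1260.45) / 162 ≈ 18054 mm.
Then N = f²/(c·h) = 85² / (0.025 × 18054) = 7225 / 451.34 ≈ 16.

f/16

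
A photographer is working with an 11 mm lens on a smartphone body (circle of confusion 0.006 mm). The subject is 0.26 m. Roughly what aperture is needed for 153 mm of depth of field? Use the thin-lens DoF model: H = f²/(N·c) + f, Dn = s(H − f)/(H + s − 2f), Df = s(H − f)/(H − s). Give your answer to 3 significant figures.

f/22.1

Write h = H − f = f²/(N·c). The thin-lens limits are Dn = s·h/(h + (s−f)) and Df = s·h/(h − (s−f)), so DoF = Df − Dn = 2·s·(s−f)·h / (h² − (s−f)²).
That is a quadratic in h: DoF·h² − 2·s·(s−f)·h − DoF·(s−f)² = 0 ⇒ h = (s−f)·(s + √(s² + DoF²)) / DoF = 249 × (260 + √(260² + 153²)) / 153 = 249 × (260 + 301.677) / 153 ≈ 914.10 mm.
Then N = f²/(c·h) = 11² / (0.006 × 914.10) = 121 / 5.4846 ≈ 22.1.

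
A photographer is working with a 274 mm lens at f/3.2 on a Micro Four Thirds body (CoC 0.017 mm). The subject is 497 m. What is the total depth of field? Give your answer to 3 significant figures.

411 m

Hyperfocal distance H = f²/(N·c) + f = 274²/(3.2 × 0.017) + 274 = 75076/0.0544 + 274 ≈ 1380347.5 mm ≈ 1380 m.
Near limit Dn = s·(H − f)/(H + s − 2f) = 497000 × (1380347.5 − 274) / (1380347.5 + 497000 − 2 × 274) = 497000 × 1380073.5 / 1876799.5 ≈ 365461 mm.
Far limit Df = s·(H − f)/(H − s) = 497000 × (1380347.5 − 274) / (1380347.5 − 497000) = 497000 × 1380073.5 / 883347.5 ≈ 776474 mm.
Depth of field = Df − Dn = 776474 − 365461 ≈ 411013 mm ≈ 411 m.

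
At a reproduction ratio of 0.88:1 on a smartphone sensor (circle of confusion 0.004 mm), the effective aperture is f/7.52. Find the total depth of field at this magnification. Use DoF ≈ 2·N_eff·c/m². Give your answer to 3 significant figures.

0.0777 mm

At magnification m, DoF ≈ 2·N_eff·c/m² = 2 × 7.52 × 0.004 / 0.88² = 0.06016 / 0.7744 ≈ 0.0777 mm.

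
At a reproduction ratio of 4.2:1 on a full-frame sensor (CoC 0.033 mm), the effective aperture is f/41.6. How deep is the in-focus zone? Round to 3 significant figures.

At magnification m, DoF ≈ 2·N_eff·c/m² = 2 × 41.6 × 0.033 / 4.2² = 2.746 / 17.64 ≈ 0.156 mm.

0.156 mm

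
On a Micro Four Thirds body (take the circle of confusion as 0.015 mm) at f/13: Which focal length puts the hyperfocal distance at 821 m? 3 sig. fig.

400 mm

From H = f²/(N·c) + f, with f ≪ H: f ≈ √(H·N·c) = √(821000 × 13 × 0.015) = √160095 ≈ 400.1 mm.
The +f correction barely moves this — solving exactly, f² + N·c·f − N·c·H = 0 ⇒ f = (−N·c + √((N·c)² + 4·N·c·H))/2 = (−0.195 + √640380)/2 ≈ 400.02 mm, so f ≈ 400 mm.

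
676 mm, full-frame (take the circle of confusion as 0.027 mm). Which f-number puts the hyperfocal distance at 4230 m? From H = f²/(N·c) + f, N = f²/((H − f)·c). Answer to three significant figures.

f/4

Rearrange H = f²/(N·c) + f for N: N = f² / ((H − f)·c).
N = 676² / ((4230000 − 676) × 0.027) = 456976 / 114192 ≈ 4.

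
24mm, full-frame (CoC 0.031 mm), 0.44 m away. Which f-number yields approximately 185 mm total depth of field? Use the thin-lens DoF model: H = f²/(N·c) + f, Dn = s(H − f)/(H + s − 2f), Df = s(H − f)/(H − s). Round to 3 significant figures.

Write h = H − f = f²/(N·c). The thin-lens limits are Dn = s·h/(h + (s−f)) and Df = s·h/(h − (s−f)), so DoF = Df − Dn = 2·s·(s−f)·h / (h² − (s−f)²).
That is a quadratic in h: DoF·h² − 2·s·(s−f)·h − DoF·(s−f)² = 0 ⇒ h = (s−f)·(s + √(s² + DoF²)) / DoF = 416 × (440 + √(440² + 185²)) / 185 = 416 × (440 + 477.310) / 185 ≈ 2062.7 mm.
Then N = f²/(c·h) = 24² / (0.031 × 2062.7) = 576 / 63.944 ≈ 9.01.

f/9.01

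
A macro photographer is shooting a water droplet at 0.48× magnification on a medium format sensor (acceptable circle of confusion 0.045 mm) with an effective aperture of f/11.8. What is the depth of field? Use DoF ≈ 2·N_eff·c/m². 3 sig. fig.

4.61 mm

At magnification m, DoF ≈ 2·N_eff·c/m² = 2 × 11.8 × 0.045 / 0.48² = 1.062 / 0.2304 ≈ 4.61 mm.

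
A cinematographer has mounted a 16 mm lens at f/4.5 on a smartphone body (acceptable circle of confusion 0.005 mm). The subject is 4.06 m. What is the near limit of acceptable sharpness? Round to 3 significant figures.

3.00 m

Hyperfocal distance H = f²/(N·c) + f = 16²/(4.5 × 0.005) + 16 = 256/0.0225 + 16 ≈ 11393.8 mm ≈ 11.39 m.
Near limit Dn = s·(H − f)/(H + s − 2f) = 4060 × (11393.8 − 16) / (11393.8 + 4060 − 2 × 16) = 4060 × 11377.8 / 15421.8 ≈ 2995.4 mm ≈ 3.00 m.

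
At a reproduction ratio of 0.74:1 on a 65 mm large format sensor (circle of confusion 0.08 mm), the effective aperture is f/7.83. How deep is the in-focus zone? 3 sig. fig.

2.29 mm

At magnification m, DoF ≈ 2·N_eff·c/m² = 2 × 7.83 × 0.08 / 0.74² = 1.253 / 0.5476 ≈ 2.29 mm.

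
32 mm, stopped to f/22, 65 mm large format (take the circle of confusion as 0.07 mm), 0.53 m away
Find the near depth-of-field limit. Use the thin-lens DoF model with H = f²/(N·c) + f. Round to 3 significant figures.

303 mm

Hyperfocal distance H = f²/(N·c) + f = 32²/(22 × 0.07) + 32 = 1024/1.54 + 32 ≈ 696.9 mm ≈ 0.697 m.
Near limit Dn = s·(H − f)/(H + s − 2f) = 530 × (696.9 − 32) / (696.9 + 530 − 2 × 32) = 530 × 664.9 / 1162.9 ≈ 303.04 mm.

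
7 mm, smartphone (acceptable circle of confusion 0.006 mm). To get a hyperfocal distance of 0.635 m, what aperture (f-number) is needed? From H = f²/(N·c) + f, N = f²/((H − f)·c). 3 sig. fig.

f/13

Rearrange H = f²/(N·c) + f for N: N = f² / ((H − f)·c).
N = 7² / ((635 − 7) × 0.006) = 49 / 3.768 ≈ 13.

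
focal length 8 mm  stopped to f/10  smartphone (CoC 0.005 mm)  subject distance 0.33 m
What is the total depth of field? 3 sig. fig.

177 mm

Hyperfocal distance H = f²/(N·c) + f = 8²/(10 × 0.005) + 8 = 64/0.05 + 8 ≈ 1288.0 mm ≈ 1.288 m.
Near limit Dn = s·(H − f)/(H + s − 2f) = 330 × (1288.0 − 8) / (1288.0 + 330 − 2 × 8) = 330 × 1280.0 / 1602.0 ≈ 263.67 mm.
Far limit Df = s·(H − f)/(H − s) = 330 × (1288.0 − 8) / (1288.0 − 330) = 330 × 1280.0 / 958.0 ≈ 440.92 mm.
Depth of field = Df − Dn = 440.92 − 263.67 ≈ 177.25 mm.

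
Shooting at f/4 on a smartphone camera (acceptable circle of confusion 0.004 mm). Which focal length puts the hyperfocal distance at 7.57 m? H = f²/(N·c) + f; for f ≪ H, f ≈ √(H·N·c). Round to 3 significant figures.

11.0 mm

From H = f²/(N·c) + f, with f ≪ H: f ≈ √(H·N·c) = √(7570 × 4 × 0.004) = √121.12 ≈ 11.01 mm.
The +f correction barely moves this — solving exactly, f² + N·c·f − N·c·H = 0 ⇒ f = (−N·c + √((N·c)² + 4·N·c·H))/2 = (−0.016 + √484.48)/2 ≈ 10.997 mm, so f ≈ 11.0 mm.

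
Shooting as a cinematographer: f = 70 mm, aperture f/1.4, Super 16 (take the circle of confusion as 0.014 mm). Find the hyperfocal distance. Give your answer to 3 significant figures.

250 m

Hyperfocal distance H = f²/(N·c) + f = 70²/(1.4 × 0.014) + 70 = 4900/0.0196 + 70 ≈ 250070.0 mm ≈ 250 m.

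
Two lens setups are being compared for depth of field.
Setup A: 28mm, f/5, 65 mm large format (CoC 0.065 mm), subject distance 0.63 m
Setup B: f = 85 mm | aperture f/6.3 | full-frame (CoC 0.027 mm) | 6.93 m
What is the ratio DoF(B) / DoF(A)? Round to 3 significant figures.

6.84

Setup A: H = 28²/(5×0.065) + 28 ≈ 2440.3 mm; DoF = Df − Dn = 839.50 − 504.18 ≈ 335.32 mm.
Setup B: H = 85²/(6.3×0.027) + 85 ≈ 42560.0 mm; DoF = Df − Dn = 8261.3 − 5968.2 ≈ 2293.1 mm.
Ratio = 2293.1 / 335.32 ≈ 6.84.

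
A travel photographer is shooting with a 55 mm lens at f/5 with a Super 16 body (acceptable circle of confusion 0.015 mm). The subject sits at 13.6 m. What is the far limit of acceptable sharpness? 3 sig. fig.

Hyperfocal distance H = f²/(N·c) + f = 55²/(5 × 0.015) + 55 = 3025/0.075 + 55 ≈ 40388.3 mm ≈ 40.39 m.
Far limit Df = s·(H − f)/(H − s) = 13600 × (40388.3 − 55) / (40388.3 − 13600) = 13600 × 40333.3 / 26788.3 ≈ 20477 mm ≈ 20.5 m.

20.5 m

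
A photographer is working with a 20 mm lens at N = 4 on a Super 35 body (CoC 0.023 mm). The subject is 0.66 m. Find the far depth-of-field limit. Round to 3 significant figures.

0.774 m

Hyperfocal distance H = f²/(N·c) + f = 20²/(4 × 0.023) + 20 = 400/0.092 + 20 ≈ 4367.8 mm ≈ 4.368 m.
Far limit Df = s·(H − f)/(H − s) = 660 × (4367.8 − 20) / (4367.8 − 660) = 660 × 4347.8 / 3707.8 ≈ 773.92 mm ≈ 0.774 m.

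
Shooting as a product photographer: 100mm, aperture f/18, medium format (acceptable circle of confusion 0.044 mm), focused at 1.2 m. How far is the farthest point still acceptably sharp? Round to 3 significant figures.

Hyperfocal distance H = f²/(N·c) + f = 100²/(18 × 0.044) + 100 = 10000/0.792 + 100 ≈ 12726.3 mm ≈ 12.73 m.
Far limit Df = s·(H − f)/(H − s) = 1200 × (12726.3 − 100) / (12726.3 − 1200) = 1200 × 12626.3 / 11526.3 ≈ 1314.5 mm ≈ 1.31 m.

1.31 m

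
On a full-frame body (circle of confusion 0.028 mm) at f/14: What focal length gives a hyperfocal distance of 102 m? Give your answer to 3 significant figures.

200 mm

From H = f²/(N·c) + f, with f ≪ H: f ≈ √(H·N·c) = √(102000 × 14 × 0.028) = √39984 ≈ 200.0 mm.
The +f correction barely moves this — solving exactly, f² + N·c·f − N·c·H = 0 ⇒ f = (−N·c + √((N·c)² + 4·N·c·H))/2 = (−0.392 + √159936)/2 ≈ 199.76 mm, so f ≈ 200 mm.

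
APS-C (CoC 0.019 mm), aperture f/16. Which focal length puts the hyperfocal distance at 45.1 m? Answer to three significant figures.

117 mm

From H = f²/(N·c) + f, with f ≪ H: f ≈ √(H·N·c) = √(45100 × 16 × 0.019) = √13710 ≈ 117.1 mm.
The +f correction barely moves this — solving exactly, f² + N·c·f − N·c·H = 0 ⇒ f = (−N·c + √((N·c)² + 4·N·c·H))/2 = (−0.304 + √54842)/2 ≈ 116.94 mm, so f ≈ 117 mm.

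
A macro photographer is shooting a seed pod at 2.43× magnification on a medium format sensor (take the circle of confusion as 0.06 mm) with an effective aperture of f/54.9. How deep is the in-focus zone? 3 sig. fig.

At magnification m, DoF ≈ 2·N_eff·c/m² = 2 × 54.9 × 0.06 / 2.43² = 6.588 / 5.905 ≈ 1.12 mm.

1.12 mm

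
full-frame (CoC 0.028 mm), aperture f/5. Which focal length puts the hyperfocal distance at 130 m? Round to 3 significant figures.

From H = f²/(N·c) + f, with f ≪ H: f ≈ √(H·N·c) = √(130000 × 5 × 0.028) = √18200 ≈ 134.9 mm.
The +f correction barely moves this — solving exactly, f² + N·c·f − N·c·H = 0 ⇒ f = (−N·c + √((N·c)² + 4·N·c·H))/2 = (−0.14 + √72800)/2 ≈ 134.84 mm, so f ≈ 135 mm.

135 mm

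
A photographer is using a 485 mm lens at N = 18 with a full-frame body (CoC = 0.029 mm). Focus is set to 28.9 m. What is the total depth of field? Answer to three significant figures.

Hyperfocal distance H = f²/(N·c) + f = 485²/(18 × 0.029) + 485 = 235225/0.522 + 485 ≈ 451107.6 mm ≈ 451.1 m.
Near limit Dn = s·(H − f)/(H + s − 2f) = 28900 × (451107.6 − 485) / (451107.6 + 28900 − 2 × 485) = 28900 × 450622.6 / 479037.6 ≈ 27185.7 mm.
Far limit Df = s·(H − f)/(H − s) = 28900 × (451107.6 − 485) / (451107.6 − 28900) = 28900 × 450622.6 / 422207.6 ≈ 30845.0 mm.
Depth of field = Df − Dn = 30845.0 − 27185.7 ≈ 3659.3 mm ≈ 3.66 m.

3.66 m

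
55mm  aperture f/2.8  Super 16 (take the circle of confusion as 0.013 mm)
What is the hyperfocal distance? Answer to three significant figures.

Hyperfocal distance H = f²/(N·c) + f = 55²/(2.8 × 0.013) + 55 = 3025/0.0364 + 55 ≈ 83159.4 mm ≈ 83.2 m.

83.2 m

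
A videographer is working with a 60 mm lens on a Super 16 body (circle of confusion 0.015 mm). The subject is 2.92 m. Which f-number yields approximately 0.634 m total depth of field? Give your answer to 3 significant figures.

Write h = H − f = f²/(N·c). The thin-lens limits are Dn = s·h/(h + (s−f)) and Df = s·h/(h − (s−f)), so DoF = Df − Dn = 2·s·(s−f)·h / (h² − (s−f)²).
That is a quadratic in h: DoF·h² − 2·s·(s−f)·h − DoF·(s−f)² = 0 ⇒ h = (s−f)·(s + √(s² + DoF²)) / DoF = 2860 × (2920 + √(2920² + 634²)) / 634 = 2860 × (2920 + 2988.04) / 634 ≈ 26651 mm.
Then N = f²/(c·h) = 60² / (0.015 × 26651) = 3600 / 399.77 ≈ 9.01.

f/9.01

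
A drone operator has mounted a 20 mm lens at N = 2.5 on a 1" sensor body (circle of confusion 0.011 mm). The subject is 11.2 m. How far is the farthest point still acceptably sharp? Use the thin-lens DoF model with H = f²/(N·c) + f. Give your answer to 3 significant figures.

48.4 m

Hyperfocal distance H = f²/(N·c) + f = 20²/(2.5 × 0.011) + 20 = 400/0.0275 + 20 ≈ 14565.5 mm ≈ 14.57 m.
Far limit Df = s·(H − f)/(H − s) = 11200 × (14565.5 − 20) / (14565.5 − 11200) = 11200 × 14545.5 / 3365.5 ≈ 48406 mm ≈ 48.4 m.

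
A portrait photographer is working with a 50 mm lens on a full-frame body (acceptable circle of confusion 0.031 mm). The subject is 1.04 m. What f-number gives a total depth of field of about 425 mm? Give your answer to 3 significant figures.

f/16

Write h = H − f = f²/(N·c). The thin-lens limits are Dn = s·h/(h + (s−f)) and Df = s·h/(h − (s−f)), so DoF = Df − Dn = 2·s·(s−f)·h / (h² − (s−f)²).
That is a quadratic in h: DoF·h² − 2·s·(s−f)·h − DoF·(s−f)² = 0 ⇒ h = (s−f)·(s + √(s² + DoF²)) / DoF = 990 × (1040 + √(1040² + 425²)) / 425 = 990 × (1040 + 1123.49) / 425 ≈ 5039.7 mm.
Then N = f²/(c·h) = 50² / (0.031 × 5039.7) = 2500 / 156.23 ≈ 16.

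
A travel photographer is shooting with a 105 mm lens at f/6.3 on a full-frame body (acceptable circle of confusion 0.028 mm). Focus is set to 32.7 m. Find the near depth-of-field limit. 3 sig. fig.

Hyperfocal distance H = f²/(N·c) + f = 105²/(6.3 × 0.028) + 105 = 11025/0.1764 + 105 ≈ 62605.0 mm ≈ 62.60 m.
Near limit Dn = s·(H − f)/(H + s − 2f) = 32700 × (62605.0 − 105) / (62605.0 + 32700 − 2 × 105) = 32700 × 62500.0 / 95095.0 ≈ 21492 mm ≈ 21.5 m.

21.5 m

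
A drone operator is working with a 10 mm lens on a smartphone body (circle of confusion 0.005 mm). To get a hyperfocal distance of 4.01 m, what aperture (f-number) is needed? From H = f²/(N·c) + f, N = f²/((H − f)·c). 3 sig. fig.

f/5

Rearrange H = f²/(N·c) + f for N: N = f² / ((H − f)·c).
N = 10² / ((4010 − 10) × 0.005) = 100 / 20.00 ≈ 5.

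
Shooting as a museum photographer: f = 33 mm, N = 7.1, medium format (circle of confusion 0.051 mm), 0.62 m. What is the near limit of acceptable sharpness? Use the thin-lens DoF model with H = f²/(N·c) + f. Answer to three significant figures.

Hyperfocal distance H = f²/(N·c) + f = 33²/(7.1 × 0.051) + 33 = 1089/0.3621 + 33 ≈ 3040.5 mm ≈ 3.040 m.
Near limit Dn = s·(H − f)/(H + s − 2f) = 620 × (3040.5 − 33) / (3040.5 + 620 − 2 × 33) = 620 × 3007.5 / 3594.5 ≈ 518.75 mm ≈ 0.519 m.

0.519 m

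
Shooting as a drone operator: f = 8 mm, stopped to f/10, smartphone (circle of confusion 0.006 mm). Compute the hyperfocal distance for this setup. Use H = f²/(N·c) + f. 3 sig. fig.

1.07 m

Hyperfocal distance H = f²/(N·c) + f = 8²/(10 × 0.006) + 8 = 64/0.06 + 8 ≈ 1074.7 mm ≈ 1.07 m.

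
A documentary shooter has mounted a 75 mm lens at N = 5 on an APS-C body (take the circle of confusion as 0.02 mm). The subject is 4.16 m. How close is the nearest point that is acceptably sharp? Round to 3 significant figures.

3.88 m

Hyperfocal distance H = f²/(N·c) + f = 75²/(5 × 0.02) + 75 = 5625/0.1 + 75 ≈ 56325.0 mm ≈ 56.33 m.
Near limit Dn = s·(H − f)/(H + s − 2f) = 4160 × (56325.0 − 75) / (56325.0 + 4160 − 2 × 75) = 4160 × 56250.0 / 60335.0 ≈ 3878.3 mm ≈ 3.88 m.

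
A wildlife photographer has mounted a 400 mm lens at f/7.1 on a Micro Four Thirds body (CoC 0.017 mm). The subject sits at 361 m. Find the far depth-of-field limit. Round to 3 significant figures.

496 m

Hyperfocal distance H = f²/(N·c) + f = 400²/(7.1 × 0.017) + 400 = 160000/0.1207 + 400 ≈ 1326000.7 mm ≈ 1326 m.
Far limit Df = s·(H − f)/(H − s) = 361000 × (1326000.7 − 400) / (1326000.7 − 361000) = 361000 × 1325600.7 / 965000.7 ≈ 495898 mm ≈ 496 m.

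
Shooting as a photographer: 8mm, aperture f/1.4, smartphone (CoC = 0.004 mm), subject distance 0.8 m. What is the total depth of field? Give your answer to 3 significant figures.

Hyperfocal distance H = f²/(N·c) + f = 8²/(1.4 × 0.004) + 8 = 64/0.0056 + 8 ≈ 11436.6 mm ≈ 11.44 m.
Near limit Dn = s·(H − f)/(H + s − 2f) = 800 × (11436.6 − 8) / (11436.6 + 800 − 2 × 8) = 800 × 11428.6 / 12220.6 ≈ 748.15 mm.
Far limit Df = s·(H − f)/(H − s) = 800 × (11436.6 − 8) / (11436.6 − 800) = 800 × 11428.6 / 10636.6 ≈ 859.57 mm.
Depth of field = Df − Dn = 859.57 − 748.15 ≈ 111.42 mm.

111 mm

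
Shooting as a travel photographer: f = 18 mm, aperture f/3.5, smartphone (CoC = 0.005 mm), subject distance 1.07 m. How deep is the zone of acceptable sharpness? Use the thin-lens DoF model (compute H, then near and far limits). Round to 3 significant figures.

122 mm

Hyperfocal distance H = f²/(N·c) + f = 18²/(3.5 × 0.005) + 18 = 324/0.0175 + 18 ≈ 18532.3 mm ≈ 18.53 m.
Near limit Dn = s·(H − f)/(H + s − 2f) = 1070 × (18532.3 − 18) / (18532.3 + 1070 − 2 × 18) = 1070 × 18514.3 / 19566.3 ≈ 1012.47 mm.
Far limit Df = s·(H − f)/(H − s) = 1070 × (18532.3 − 18) / (18532.3 − 1070) = 1070 × 18514.3 / 17462.3 ≈ 1134.46 mm.
Depth of field = Df − Dn = 1134.46 − 1012.47 ≈ 121.99 mm.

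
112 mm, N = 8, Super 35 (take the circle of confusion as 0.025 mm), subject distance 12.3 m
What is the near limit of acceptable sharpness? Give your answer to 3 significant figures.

10.3 m

Hyperfocal distance H = f²/(N·c) + f = 112²/(8 × 0.025) + 112 = 12544/0.2 + 112 ≈ 62832.0 mm ≈ 62.83 m.
Near limit Dn = s·(H − f)/(H + s − 2f) = 12300 × (62832.0 − 112) / (62832.0 + 12300 − 2 × 112) = 12300 × 62720.0 / 74908.0 ≈ 10299 mm ≈ 10.3 m.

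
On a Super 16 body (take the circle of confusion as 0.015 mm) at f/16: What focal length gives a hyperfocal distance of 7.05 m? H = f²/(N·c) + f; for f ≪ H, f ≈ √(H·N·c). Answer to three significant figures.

From H = f²/(N·c) + f, with f ≪ H: f ≈ √(H·N·c) = √(7050 × 16 × 0.015) = √1692.0 ≈ 41.13 mm.
Exact: f² + N·c·f − N·c·H = 0 ⇒ f = (−N·c + √((N·c)² + 4·N·c·H))/2 = (−0.24 + √6768.1)/2 ≈ 41.014 mm ≈ 41.0 mm.

41.0 mm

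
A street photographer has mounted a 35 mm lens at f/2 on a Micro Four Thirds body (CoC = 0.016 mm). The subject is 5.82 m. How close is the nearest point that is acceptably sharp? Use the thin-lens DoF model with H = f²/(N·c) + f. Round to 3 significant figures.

5.06 m

Hyperfocal distance H = f²/(N·c) + f = 35²/(2 × 0.016) + 35 = 1225/0.032 + 35 ≈ 38316.2 mm ≈ 38.32 m.
Near limit Dn = s·(H − f)/(H + s − 2f) = 5820 × (38316.2 − 35) / (38316.2 + 5820 − 2 × 35) = 5820 × 38281.2 / 44066.2 ≈ 5056.0 mm ≈ 5.06 m.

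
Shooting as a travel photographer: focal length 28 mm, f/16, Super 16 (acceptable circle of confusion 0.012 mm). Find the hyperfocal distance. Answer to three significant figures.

4.11 m

Hyperfocal distance H = f²/(N·c) + f = 28²/(16 × 0.012) + 28 = 784/0.192 + 28 ≈ 4111.3 mm ≈ 4.11 m.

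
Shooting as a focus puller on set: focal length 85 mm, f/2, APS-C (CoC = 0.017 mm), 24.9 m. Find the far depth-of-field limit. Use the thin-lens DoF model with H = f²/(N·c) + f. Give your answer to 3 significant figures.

Hyperfocal distance H = f²/(N·c) + f = 85²/(2 × 0.017) + 85 = 7225/0.034 + 85 ≈ 212585.0 mm ≈ 212.6 m.
Far limit Df = s·(H − f)/(H − s) = 24900 × (212585.0 − 85) / (212585.0 − 24900) = 24900 × 212500.0 / 187685.0 ≈ 28192 mm ≈ 28.2 m.

28.2 m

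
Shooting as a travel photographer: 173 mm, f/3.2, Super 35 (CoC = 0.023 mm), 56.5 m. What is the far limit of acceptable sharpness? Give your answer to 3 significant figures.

65.6 m

Hyperfocal distance H = f²/(N·c) + f = 173²/(3.2 × 0.023) + 173 = 29929/0.0736 + 173 ≈ 406817.0 mm ≈ 406.8 m.
Far limit Df = s·(H − f)/(H − s) = 56500 × (406817.0 − 173) / (406817.0 − 56500) = 56500 × 406644.0 / 350317.0 ≈ 65585 mm ≈ 65.6 m.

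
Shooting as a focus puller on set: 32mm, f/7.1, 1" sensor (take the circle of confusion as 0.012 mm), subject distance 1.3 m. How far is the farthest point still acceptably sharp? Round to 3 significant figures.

Hyperfocal distance H = f²/(N·c) + f = 32²/(7.1 × 0.012) + 32 = 1024/0.0852 + 32 ≈ 12050.8 mm ≈ 12.05 m.
Far limit Df = s·(H − f)/(H − s) = 1300 × (12050.8 − 32) / (12050.8 − 1300) = 1300 × 12018.8 / 10750.8 ≈ 1453.3 mm ≈ 1.45 m.

1.45 m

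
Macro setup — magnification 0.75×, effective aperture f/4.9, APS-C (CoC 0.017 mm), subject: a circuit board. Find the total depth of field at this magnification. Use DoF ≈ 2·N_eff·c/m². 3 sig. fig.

At magnification m, DoF ≈ 2·N_eff·c/m² = 2 × 4.9 × 0.017 / 0.75² = 0.1666 / 0.5625 ≈ 0.296 mm.

0.296 mm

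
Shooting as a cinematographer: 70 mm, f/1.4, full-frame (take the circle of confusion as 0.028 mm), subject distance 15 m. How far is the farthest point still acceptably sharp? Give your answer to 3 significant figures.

17.0 m

Hyperfocal distance H = f²/(N·c) + f = 70²/(1.4 × 0.028) + 70 = 4900/0.0392 + 70 ≈ 125070.0 mm ≈ 125.1 m.
Far limit Df = s·(H − f)/(H − s) = 15000 × (125070.0 − 70) / (125070.0 − 15000) = 15000 × 125000.0 / 110070.0 ≈ 17035 mm ≈ 17.0 m.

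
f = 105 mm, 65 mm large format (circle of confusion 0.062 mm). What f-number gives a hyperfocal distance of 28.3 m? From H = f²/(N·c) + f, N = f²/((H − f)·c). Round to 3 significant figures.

f/6.31

Rearrange H = f²/(N·c) + f for N: N = f² / ((H − f)·c).
N = 105² / ((28300 − 105) × 0.062) = 11025 / 1748 ≈ 6.31.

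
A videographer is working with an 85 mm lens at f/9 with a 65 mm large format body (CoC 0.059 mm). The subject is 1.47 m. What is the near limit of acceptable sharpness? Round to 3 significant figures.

1.33 m

Hyperfocal distance H = f²/(N·c) + f = 85²/(9 × 0.059) + 85 = 7225/0.531 + 85 ≈ 13691.4 mm ≈ 13.69 m.
Near limit Dn = s·(H − f)/(H + s − 2f) = 1470 × (13691.4 − 85) / (13691.4 + 1470 − 2 × 85) = 1470 × 13606.4 / 14991.4 ≈ 1334.2 mm ≈ 1.33 m.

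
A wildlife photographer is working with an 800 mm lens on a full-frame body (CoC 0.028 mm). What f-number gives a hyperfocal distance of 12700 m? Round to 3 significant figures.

Rearrange H = f²/(N·c) + f for N: N = f² / ((H − f)·c).
N = 800² / ((12700000 − 800) × 0.028) = 640000 / 355578 ≈ 1.80.

f/1.80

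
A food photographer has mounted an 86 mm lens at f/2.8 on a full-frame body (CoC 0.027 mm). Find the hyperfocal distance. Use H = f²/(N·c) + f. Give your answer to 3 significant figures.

97.9 m

Hyperfocal distance H = f²/(N·c) + f = 86²/(2.8 × 0.027) + 86 = 7396/0.0756 + 86 ≈ 97916.7 mm ≈ 97.9 m.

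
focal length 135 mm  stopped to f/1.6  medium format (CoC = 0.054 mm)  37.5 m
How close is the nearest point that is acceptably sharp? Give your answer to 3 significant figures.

31.9 m

Hyperfocal distance H = f²/(N·c) + f = 135²/(1.6 × 0.054) + 135 = 18225/0.0864 + 135 ≈ 211072.5 mm ≈ 211.1 m.
Near limit Dn = s·(H − f)/(H + s − 2f) = 37500 × (211072.5 − 135) / (211072.5 + 37500 − 2 × 135) = 37500 × 210937.5 / 248302.5 ≈ 31857 mm ≈ 31.9 m.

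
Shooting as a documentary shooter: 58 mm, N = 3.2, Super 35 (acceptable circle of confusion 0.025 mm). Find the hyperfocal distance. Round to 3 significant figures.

Hyperfocal distance H = f²/(N·c) + f = 58²/(3.2 × 0.025) + 58 = 3364/0.08 + 58 ≈ 42108.0 mm ≈ 42.1 m.

42.1 m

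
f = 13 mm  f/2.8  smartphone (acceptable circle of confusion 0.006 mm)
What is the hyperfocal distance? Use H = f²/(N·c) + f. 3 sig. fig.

Hyperfocal distance H = f²/(N·c) + f = 13²/(2.8 × 0.006) + 13 = 169/0.0168 + 13 ≈ 10072.5 mm ≈ 10.1 m.

10.1 m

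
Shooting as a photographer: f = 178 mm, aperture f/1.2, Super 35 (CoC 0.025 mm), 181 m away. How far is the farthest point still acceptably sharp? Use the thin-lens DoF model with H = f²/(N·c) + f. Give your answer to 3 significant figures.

218 m

Hyperfocal distance H = f²/(N·c) + f = 178²/(1.2 × 0.025) + 178 = 31684/0.03 + 178 ≈ 1056311.3 mm ≈ 1056 m.
Far limit Df = s·(H − f)/(H − s) = 181000 × (1056311.3 − 178) / (1056311.3 − 181000) = 181000 × 1056133.3 / 875311.3 ≈ 218391 mm ≈ 218 m.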